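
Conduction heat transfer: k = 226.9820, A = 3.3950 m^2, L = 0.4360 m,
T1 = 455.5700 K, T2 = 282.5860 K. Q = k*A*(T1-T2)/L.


dT = 172.9840 K
Q = 226.9820 * 3.3950 * 172.9840 / 0.4360 = 305738.8608 W

305738.8608 W


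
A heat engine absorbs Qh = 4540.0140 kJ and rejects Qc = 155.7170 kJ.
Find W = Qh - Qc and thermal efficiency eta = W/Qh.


W = 4540.0140 - 155.7170 = 4384.2970 kJ
eta = 4384.2970 / 4540.0140 = 0.9657 = 96.5701%

W = 4384.2970 kJ, eta = 96.5701%


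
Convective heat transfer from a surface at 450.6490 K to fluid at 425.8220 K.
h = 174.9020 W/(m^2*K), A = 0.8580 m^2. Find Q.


dT = 24.8270 K
Q = 174.9020 * 0.8580 * 24.8270 = 3725.6865 W

3725.6865 W


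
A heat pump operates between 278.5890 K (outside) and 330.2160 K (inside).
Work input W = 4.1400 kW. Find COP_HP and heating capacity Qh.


COP = 330.2160 / 51.6270 = 6.3962
Qh = 6.3962 * 4.1400 = 26.4802 kW

COP = 6.3962, Qh = 26.4802 kW


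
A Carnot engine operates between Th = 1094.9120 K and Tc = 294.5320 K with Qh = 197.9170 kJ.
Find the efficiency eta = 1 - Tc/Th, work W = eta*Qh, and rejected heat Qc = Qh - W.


eta = 1 - 294.5320/1094.9120 = 0.7310
W = 0.7310 * 197.9170 = 144.6772 kJ
Qc = 197.9170 - 144.6772 = 53.2398 kJ

eta = 73.0999%, W = 144.6772 kJ, Qc = 53.2398 kJ


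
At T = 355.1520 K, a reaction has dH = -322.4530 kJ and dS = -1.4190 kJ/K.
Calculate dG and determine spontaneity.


T*dS = 355.1520 * -1.4190 = -503.9607 kJ
dG = -322.4530 + 503.9607 = 181.5077 kJ (non-spontaneous)

dG = 181.5077 kJ, non-spontaneous


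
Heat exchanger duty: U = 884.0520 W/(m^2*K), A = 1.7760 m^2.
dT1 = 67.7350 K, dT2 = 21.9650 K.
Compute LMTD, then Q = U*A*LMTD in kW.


LMTD = 40.6428 K
Q = 884.0520 * 1.7760 * 40.6428 = 63812.2975 W = 63.8123 kW

63.8123 kW


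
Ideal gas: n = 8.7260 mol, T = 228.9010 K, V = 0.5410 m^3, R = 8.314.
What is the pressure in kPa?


P = nRT/V = 8.7260 * 8.314 * 228.9010 / 0.5410
= 16606.3015 / 0.5410 = 30695.5666 Pa = 30.6956 kPa

30.6956 kPa


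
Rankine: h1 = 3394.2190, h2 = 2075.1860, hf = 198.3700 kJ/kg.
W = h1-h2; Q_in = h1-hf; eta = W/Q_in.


W = 1319.0330 kJ/kg
Q_in = 3195.8490 kJ/kg
eta = 0.4127 = 41.2733%

eta = 41.2733%


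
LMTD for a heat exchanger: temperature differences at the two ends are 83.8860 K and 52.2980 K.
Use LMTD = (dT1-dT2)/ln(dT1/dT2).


dT1/dT2 = 1.6040
ln(dT1/dT2) = 0.4725
LMTD = 31.5880 / 0.4725 = 66.8528 K

66.8528 K


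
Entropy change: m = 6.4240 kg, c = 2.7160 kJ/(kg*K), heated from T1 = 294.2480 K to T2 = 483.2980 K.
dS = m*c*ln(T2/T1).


T2/T1 = 1.6425
ln(T2/T1) = 0.4962
dS = 6.4240 * 2.7160 * 0.4962 = 8.6577 kJ/K

8.6577 kJ/K


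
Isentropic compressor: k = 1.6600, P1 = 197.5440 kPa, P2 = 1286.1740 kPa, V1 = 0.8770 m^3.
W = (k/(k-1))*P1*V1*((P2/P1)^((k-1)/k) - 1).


(k-1)/k = 0.3976
(P2/P1)^exp = 2.1062
W = 2.5152 * 197.5440 * 0.8770 * (2.1062 - 1) = 482.0035 kJ

482.0035 kJ


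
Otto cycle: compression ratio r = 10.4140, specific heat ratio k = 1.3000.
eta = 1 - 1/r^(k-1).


r^(k-1) = 2.0197
eta = 1 - 1/2.0197 = 0.5049 = 50.4875%

50.4875%


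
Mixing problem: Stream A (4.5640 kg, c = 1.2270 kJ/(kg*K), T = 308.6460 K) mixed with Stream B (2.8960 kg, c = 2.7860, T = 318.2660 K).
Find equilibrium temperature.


num = 4296.2778
den = 13.6683
Tf = 314.3246 K

314.3246 K


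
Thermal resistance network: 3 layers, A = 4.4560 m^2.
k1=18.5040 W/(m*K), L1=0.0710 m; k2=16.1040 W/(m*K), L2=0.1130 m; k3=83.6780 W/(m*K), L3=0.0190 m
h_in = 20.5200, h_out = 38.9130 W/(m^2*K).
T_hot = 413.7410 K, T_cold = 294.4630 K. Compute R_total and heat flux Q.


R_conv_in = 1/(20.5200*4.4560) = 0.0109
R_1 = 0.0710/(18.5040*4.4560) = 0.0009
R_2 = 0.1130/(16.1040*4.4560) = 0.0016
R_3 = 0.0190/(83.6780*4.4560) = 5.0956e-05
R_conv_out = 1/(38.9130*4.4560) = 0.0058
R_total = 0.0192 K/W
Q = 119.2780 / 0.0192 = 6215.5157 W

R_total = 0.0192 K/W, Q = 6215.5157 W


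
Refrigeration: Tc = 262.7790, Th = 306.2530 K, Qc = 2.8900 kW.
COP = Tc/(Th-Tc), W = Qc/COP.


COP = 262.7790 / 43.4740 = 6.0445
W = 2.8900 / 6.0445 = 0.4781 kW

COP = 6.0445, W = 0.4781 kW


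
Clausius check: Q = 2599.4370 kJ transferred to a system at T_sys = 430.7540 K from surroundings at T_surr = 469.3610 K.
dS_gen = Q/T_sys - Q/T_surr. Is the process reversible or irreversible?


dS_sys = 2599.4370/430.7540 = 6.0346 kJ/K
dS_surr = -2599.4370/469.3610 = -5.5382 kJ/K
dS_gen = 6.0346 - 5.5382 = 0.4964 kJ/K (irreversible)

dS_gen = 0.4964 kJ/K, irreversible


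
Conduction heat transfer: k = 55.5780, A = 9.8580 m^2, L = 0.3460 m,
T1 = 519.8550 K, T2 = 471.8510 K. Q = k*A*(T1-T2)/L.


dT = 48.0040 K
Q = 55.5780 * 9.8580 * 48.0040 / 0.3460 = 76013.9072 W

76013.9072 W


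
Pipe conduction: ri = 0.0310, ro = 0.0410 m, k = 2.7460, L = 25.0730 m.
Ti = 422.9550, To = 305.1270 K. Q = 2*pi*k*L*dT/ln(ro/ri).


dT = 117.8280 K
ln(ro/ri) = 0.2796
Q = 2*pi*2.7460*25.0730*117.8280 / 0.2796 = 182314.6444 W

182314.6444 W


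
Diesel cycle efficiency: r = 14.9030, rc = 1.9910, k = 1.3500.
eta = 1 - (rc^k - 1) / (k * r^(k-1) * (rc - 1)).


r^(k-1) = 2.5742
rc^k = 2.5336
eta = 0.5547 = 55.4680%

55.4680%


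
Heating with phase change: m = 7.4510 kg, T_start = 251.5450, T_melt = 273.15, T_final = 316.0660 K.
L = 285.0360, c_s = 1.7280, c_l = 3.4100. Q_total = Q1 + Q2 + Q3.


Q1 (sensible, solid) = 7.4510 * 1.7280 * 21.6050 = 278.1715 kJ
Q2 (latent) = 7.4510 * 285.0360 = 2123.8032 kJ
Q3 (sensible, liquid) = 7.4510 * 3.4100 * 42.9160 = 1090.4059 kJ
Q_total = 3492.3806 kJ

3492.3806 kJ


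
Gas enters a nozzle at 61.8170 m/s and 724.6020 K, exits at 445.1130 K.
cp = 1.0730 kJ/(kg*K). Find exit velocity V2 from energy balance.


dT = 279.4890 K
2*cp*1000*dT = 599783.3940
V1^2 = 3821.3415
V2 = sqrt(603604.7355) = 776.9200 m/s

776.9200 m/s


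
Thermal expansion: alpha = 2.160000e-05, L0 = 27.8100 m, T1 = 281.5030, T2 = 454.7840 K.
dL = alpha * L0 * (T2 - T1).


dT = 173.2810 K
dL = 2.160000e-05 * 27.8100 * 173.2810 = 0.104089 m
L_final = 27.914089 m

dL = 0.104089 m


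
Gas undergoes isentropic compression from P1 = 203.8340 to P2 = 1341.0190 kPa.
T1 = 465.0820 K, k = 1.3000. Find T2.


(k-1)/k = 0.2308
(P2/P1)^exp = 1.5446
T2 = 465.0820 * 1.5446 = 718.3487 K

718.3487 K


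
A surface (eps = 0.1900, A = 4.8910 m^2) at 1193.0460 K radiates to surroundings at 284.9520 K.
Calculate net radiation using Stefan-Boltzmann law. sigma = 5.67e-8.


T^4 = 2.0260e+12
Tsurr^4 = 6.5931e+09
Q = 0.1900 * 5.67e-8 * 4.8910 * 2.0194e+12 = 106401.4258 W

106401.4258 W


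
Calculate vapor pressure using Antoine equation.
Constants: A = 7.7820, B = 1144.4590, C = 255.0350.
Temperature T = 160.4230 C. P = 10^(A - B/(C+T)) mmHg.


C+T = 415.4580
B/(C+T) = 2.7547
log10(P) = 7.7820 - 2.7547 = 5.0273
P = 10^5.0273 = 106489.6962 mmHg

106489.6962 mmHg


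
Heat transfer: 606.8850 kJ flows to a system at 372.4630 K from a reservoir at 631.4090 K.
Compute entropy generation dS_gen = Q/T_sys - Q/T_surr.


dS_sys = 606.8850/372.4630 = 1.6294 kJ/K
dS_surr = -606.8850/631.4090 = -0.9612 kJ/K
dS_gen = 1.6294 - 0.9612 = 0.6682 kJ/K (irreversible)

dS_gen = 0.6682 kJ/K, irreversible


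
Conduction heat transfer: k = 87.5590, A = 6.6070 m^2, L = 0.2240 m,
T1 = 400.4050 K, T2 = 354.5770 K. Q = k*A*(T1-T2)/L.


dT = 45.8280 K
Q = 87.5590 * 6.6070 * 45.8280 / 0.2240 = 118355.3750 W

118355.3750 W


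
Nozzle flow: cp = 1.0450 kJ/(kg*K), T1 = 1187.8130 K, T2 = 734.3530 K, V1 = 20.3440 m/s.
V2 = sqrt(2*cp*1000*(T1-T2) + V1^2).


dT = 453.4600 K
2*cp*1000*dT = 947731.4000
V1^2 = 413.8783
V2 = sqrt(948145.2783) = 973.7275 m/s

973.7275 m/s


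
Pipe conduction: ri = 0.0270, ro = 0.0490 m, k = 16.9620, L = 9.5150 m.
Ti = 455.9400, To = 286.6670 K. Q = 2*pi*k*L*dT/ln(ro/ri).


dT = 169.2730 K
ln(ro/ri) = 0.5960
Q = 2*pi*16.9620*9.5150*169.2730 / 0.5960 = 288017.7307 W

288017.7307 W


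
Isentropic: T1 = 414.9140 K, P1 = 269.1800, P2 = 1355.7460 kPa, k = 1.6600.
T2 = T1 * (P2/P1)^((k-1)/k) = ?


(k-1)/k = 0.3976
(P2/P1)^exp = 1.9018
T2 = 414.9140 * 1.9018 = 789.0789 K

789.0789 K


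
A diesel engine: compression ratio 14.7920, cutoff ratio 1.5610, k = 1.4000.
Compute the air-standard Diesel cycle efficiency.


r^(k-1) = 2.9377
rc^k = 1.8654
eta = 0.6249 = 62.4942%

62.4942%


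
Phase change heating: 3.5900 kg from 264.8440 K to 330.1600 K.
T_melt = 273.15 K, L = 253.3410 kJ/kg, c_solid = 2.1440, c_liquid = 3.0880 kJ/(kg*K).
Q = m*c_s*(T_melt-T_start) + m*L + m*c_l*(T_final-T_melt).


Q1 (sensible, solid) = 3.5900 * 2.1440 * 8.3060 = 63.9309 kJ
Q2 (latent) = 3.5900 * 253.3410 = 909.4942 kJ
Q3 (sensible, liquid) = 3.5900 * 3.0880 * 57.0100 = 632.0083 kJ
Q_total = 1605.4334 kJ

1605.4334 kJ


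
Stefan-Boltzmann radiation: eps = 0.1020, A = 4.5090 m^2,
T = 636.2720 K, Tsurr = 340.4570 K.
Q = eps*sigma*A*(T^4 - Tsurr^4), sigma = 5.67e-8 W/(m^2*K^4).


T^4 = 1.6390e+11
Tsurr^4 = 1.3435e+10
Q = 0.1020 * 5.67e-8 * 4.5090 * 1.5046e+11 = 3923.6435 W

3923.6435 W


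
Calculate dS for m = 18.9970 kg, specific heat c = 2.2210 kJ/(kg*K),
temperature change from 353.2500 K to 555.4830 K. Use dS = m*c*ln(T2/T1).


T2/T1 = 1.5725
ln(T2/T1) = 0.4527
dS = 18.9970 * 2.2210 * 0.4527 = 19.0989 kJ/K

19.0989 kJ/K


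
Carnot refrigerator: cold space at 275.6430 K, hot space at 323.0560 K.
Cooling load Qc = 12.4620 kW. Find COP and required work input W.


COP = 275.6430 / 47.4130 = 5.8137
W = 12.4620 / 5.8137 = 2.1436 kW

COP = 5.8137, W = 2.1436 kW


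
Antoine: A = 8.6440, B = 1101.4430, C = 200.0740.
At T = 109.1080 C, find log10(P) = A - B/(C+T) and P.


C+T = 309.1820
B/(C+T) = 3.5624
log10(P) = 8.6440 - 3.5624 = 5.0816
P = 10^5.0816 = 120658.4700 mmHg

120658.4700 mmHg


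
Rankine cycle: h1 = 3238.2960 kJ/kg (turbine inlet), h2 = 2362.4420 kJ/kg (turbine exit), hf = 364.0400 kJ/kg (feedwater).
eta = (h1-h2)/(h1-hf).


W = 875.8540 kJ/kg
Q_in = 2874.2560 kJ/kg
eta = 0.3047 = 30.4724%

eta = 30.4724%


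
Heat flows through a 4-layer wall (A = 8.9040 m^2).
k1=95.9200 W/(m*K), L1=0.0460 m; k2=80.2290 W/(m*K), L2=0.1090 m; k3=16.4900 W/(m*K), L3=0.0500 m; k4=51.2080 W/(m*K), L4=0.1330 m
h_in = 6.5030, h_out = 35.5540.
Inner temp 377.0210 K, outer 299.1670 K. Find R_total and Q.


R_conv_in = 1/(6.5030*8.9040) = 0.0173
R_1 = 0.0460/(95.9200*8.9040) = 5.3860e-05
R_2 = 0.1090/(80.2290*8.9040) = 0.0002
R_3 = 0.0500/(16.4900*8.9040) = 0.0003
R_4 = 0.1330/(51.2080*8.9040) = 0.0003
R_conv_out = 1/(35.5540*8.9040) = 0.0032
R_total = 0.0213 K/W
Q = 77.8540 / 0.0213 = 3660.6419 W

R_total = 0.0213 K/W, Q = 3660.6419 W


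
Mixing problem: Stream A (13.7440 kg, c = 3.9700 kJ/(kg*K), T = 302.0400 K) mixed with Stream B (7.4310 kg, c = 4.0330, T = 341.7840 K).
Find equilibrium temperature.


num = 26723.4148
den = 84.5329
Tf = 316.1303 K

316.1303 K


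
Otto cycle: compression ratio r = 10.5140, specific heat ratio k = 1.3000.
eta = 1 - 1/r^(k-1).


r^(k-1) = 2.0255
eta = 1 - 1/2.0255 = 0.5063 = 50.6293%

50.6293%


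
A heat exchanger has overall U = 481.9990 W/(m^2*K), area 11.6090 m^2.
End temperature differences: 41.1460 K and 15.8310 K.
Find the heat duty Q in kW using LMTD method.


LMTD = 26.5035 K
Q = 481.9990 * 11.6090 * 26.5035 = 148301.0635 W = 148.3011 kW

148.3011 kW


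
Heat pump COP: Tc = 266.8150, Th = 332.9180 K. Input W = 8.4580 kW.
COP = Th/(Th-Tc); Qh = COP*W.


COP = 332.9180 / 66.1030 = 5.0364
Qh = 5.0364 * 8.4580 = 42.5975 kW

COP = 5.0364, Qh = 42.5975 kW


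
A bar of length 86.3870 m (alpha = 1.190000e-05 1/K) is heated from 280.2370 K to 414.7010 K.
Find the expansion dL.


dT = 134.4640 K
dL = 1.190000e-05 * 86.3870 * 134.4640 = 0.138230 m
L_final = 86.525230 m

dL = 0.138230 m


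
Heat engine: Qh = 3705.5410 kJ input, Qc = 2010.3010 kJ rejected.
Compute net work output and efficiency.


W = 3705.5410 - 2010.3010 = 1695.2400 kJ
eta = 1695.2400 / 3705.5410 = 0.4575 = 45.7488%

W = 1695.2400 kJ, eta = 45.7488%


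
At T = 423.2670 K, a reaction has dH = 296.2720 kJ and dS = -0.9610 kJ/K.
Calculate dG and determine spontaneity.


T*dS = 423.2670 * -0.9610 = -406.7596 kJ
dG = 296.2720 + 406.7596 = 703.0316 kJ (non-spontaneous)

dG = 703.0316 kJ, non-spontaneous


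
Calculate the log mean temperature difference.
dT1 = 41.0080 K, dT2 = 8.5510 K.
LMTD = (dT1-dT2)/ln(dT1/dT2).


dT1/dT2 = 4.7957
ln(dT1/dT2) = 1.5677
LMTD = 32.4570 / 1.5677 = 20.7033 K

20.7033 K


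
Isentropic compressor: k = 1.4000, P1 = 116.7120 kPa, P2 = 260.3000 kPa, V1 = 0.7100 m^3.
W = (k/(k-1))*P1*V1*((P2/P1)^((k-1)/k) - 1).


(k-1)/k = 0.2857
(P2/P1)^exp = 1.2576
W = 3.5000 * 116.7120 * 0.7100 * (1.2576 - 1) = 74.7019 kJ

74.7019 kJ


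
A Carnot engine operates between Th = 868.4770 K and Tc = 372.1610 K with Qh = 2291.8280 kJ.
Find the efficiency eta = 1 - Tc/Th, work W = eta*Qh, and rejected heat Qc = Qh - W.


eta = 1 - 372.1610/868.4770 = 0.5715
W = 0.5715 * 2291.8280 = 1309.7306 kJ
Qc = 2291.8280 - 1309.7306 = 982.0974 kJ

eta = 57.1479%, W = 1309.7306 kJ, Qc = 982.0974 kJ


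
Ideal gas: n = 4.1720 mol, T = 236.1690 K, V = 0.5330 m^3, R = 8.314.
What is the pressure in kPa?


P = nRT/V = 4.1720 * 8.314 * 236.1690 / 0.5330
= 8191.7598 / 0.5330 = 15369.1554 Pa = 15.3692 kPa

15.3692 kPa


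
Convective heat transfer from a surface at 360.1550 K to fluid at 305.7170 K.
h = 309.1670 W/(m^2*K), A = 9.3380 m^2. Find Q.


dT = 54.4380 K
Q = 309.1670 * 9.3380 * 54.4380 = 157162.5847 W

157162.5847 W


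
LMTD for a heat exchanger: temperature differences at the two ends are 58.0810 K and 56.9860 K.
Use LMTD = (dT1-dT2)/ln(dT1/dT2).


dT1/dT2 = 1.0192
ln(dT1/dT2) = 0.0190
LMTD = 1.0950 / 0.0190 = 57.5318 K

57.5318 K


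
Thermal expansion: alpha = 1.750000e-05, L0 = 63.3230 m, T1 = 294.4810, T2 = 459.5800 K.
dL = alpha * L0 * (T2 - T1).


dT = 165.0990 K
dL = 1.750000e-05 * 63.3230 * 165.0990 = 0.182955 m
L_final = 63.505955 m

dL = 0.182955 m


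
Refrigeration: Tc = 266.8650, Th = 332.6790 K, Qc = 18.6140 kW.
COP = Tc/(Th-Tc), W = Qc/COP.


COP = 266.8650 / 65.8140 = 4.0548
W = 18.6140 / 4.0548 = 4.5906 kW

COP = 4.0548, W = 4.5906 kW


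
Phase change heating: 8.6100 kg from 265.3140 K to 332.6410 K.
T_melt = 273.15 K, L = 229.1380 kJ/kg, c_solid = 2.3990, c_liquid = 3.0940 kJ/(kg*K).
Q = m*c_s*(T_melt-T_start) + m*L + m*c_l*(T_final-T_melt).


Q1 (sensible, solid) = 8.6100 * 2.3990 * 7.8360 = 161.8556 kJ
Q2 (latent) = 8.6100 * 229.1380 = 1972.8782 kJ
Q3 (sensible, liquid) = 8.6100 * 3.0940 * 59.4910 = 1584.8010 kJ
Q_total = 3719.5348 kJ

3719.5348 kJ


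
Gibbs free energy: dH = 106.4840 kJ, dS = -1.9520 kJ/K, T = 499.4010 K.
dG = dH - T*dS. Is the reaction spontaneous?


T*dS = 499.4010 * -1.9520 = -974.8308 kJ
dG = 106.4840 + 974.8308 = 1081.3148 kJ (non-spontaneous)

dG = 1081.3148 kJ, non-spontaneous


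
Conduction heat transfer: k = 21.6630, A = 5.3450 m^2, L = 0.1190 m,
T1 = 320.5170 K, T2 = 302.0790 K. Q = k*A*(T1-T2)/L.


dT = 18.4380 K
Q = 21.6630 * 5.3450 * 18.4380 / 0.1190 = 17940.4428 W

17940.4428 W


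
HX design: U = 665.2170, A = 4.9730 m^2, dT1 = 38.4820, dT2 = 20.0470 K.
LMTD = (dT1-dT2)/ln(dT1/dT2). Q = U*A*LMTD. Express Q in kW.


LMTD = 28.2697 K
Q = 665.2170 * 4.9730 * 28.2697 = 93519.7547 W = 93.5198 kW

93.5198 kW


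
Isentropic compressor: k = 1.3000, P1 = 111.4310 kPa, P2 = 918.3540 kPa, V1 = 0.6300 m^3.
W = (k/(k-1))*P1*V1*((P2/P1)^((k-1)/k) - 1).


(k-1)/k = 0.2308
(P2/P1)^exp = 1.6270
W = 4.3333 * 111.4310 * 0.6300 * (1.6270 - 1) = 190.7353 kJ

190.7353 kJ


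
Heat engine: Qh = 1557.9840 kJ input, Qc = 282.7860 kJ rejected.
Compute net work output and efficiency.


W = 1557.9840 - 282.7860 = 1275.1980 kJ
eta = 1275.1980 / 1557.9840 = 0.8185 = 81.8492%

W = 1275.1980 kJ, eta = 81.8492%


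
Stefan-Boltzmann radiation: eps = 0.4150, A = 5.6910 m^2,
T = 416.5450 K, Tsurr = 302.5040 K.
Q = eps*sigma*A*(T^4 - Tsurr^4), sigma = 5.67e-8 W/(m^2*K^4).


T^4 = 3.0106e+10
Tsurr^4 = 8.3738e+09
Q = 0.4150 * 5.67e-8 * 5.6910 * 2.1732e+10 = 2910.1494 W

2910.1494 W


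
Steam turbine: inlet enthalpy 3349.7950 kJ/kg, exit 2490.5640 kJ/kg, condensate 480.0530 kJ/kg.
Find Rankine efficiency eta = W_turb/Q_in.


W = 859.2310 kJ/kg
Q_in = 2869.7420 kJ/kg
eta = 0.2994 = 29.9411%

eta = 29.9411%


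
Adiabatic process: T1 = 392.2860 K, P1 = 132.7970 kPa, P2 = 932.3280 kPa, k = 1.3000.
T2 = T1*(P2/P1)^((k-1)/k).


(k-1)/k = 0.2308
(P2/P1)^exp = 1.5679
T2 = 392.2860 * 1.5679 = 615.0655 K

615.0655 K


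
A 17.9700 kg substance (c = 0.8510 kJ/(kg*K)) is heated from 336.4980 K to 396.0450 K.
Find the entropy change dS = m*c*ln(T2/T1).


T2/T1 = 1.1770
ln(T2/T1) = 0.1629
dS = 17.9700 * 0.8510 * 0.1629 = 2.4917 kJ/K

2.4917 kJ/K


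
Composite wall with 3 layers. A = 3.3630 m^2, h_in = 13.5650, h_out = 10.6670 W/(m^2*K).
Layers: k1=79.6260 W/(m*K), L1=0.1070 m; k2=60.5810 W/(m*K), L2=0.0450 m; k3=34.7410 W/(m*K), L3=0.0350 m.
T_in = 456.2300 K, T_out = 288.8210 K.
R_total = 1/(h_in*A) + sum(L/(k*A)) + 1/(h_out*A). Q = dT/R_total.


R_conv_in = 1/(13.5650*3.3630) = 0.0219
R_1 = 0.1070/(79.6260*3.3630) = 0.0004
R_2 = 0.0450/(60.5810*3.3630) = 0.0002
R_3 = 0.0350/(34.7410*3.3630) = 0.0003
R_conv_out = 1/(10.6670*3.3630) = 0.0279
R_total = 0.0507 K/W
Q = 167.4090 / 0.0507 = 3300.8657 W

R_total = 0.0507 K/W, Q = 3300.8657 W


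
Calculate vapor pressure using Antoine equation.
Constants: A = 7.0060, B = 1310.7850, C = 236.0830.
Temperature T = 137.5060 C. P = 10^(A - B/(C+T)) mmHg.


C+T = 373.5890
B/(C+T) = 3.5086
log10(P) = 7.0060 - 3.5086 = 3.4974
P = 10^3.4974 = 3143.1965 mmHg

3143.1965 mmHg


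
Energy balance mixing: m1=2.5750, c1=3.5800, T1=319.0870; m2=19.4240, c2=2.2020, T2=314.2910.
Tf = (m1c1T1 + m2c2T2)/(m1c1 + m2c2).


num = 16384.2475
den = 51.9901
Tf = 315.1414 K

315.1414 K


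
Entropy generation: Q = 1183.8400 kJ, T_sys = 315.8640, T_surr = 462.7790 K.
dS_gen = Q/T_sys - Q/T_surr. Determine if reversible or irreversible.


dS_sys = 1183.8400/315.8640 = 3.7479 kJ/K
dS_surr = -1183.8400/462.7790 = -2.5581 kJ/K
dS_gen = 3.7479 - 2.5581 = 1.1898 kJ/K (irreversible)

dS_gen = 1.1898 kJ/K, irreversible


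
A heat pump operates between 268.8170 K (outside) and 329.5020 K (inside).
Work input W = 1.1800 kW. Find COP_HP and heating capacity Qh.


COP = 329.5020 / 60.6850 = 5.4297
Qh = 5.4297 * 1.1800 = 6.4071 kW

COP = 5.4297, Qh = 6.4071 kW


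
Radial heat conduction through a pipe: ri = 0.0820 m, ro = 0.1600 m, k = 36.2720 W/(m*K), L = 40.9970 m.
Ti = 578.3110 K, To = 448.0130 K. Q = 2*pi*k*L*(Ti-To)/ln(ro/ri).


dT = 130.2980 K
ln(ro/ri) = 0.6685
Q = 2*pi*36.2720*40.9970*130.2980 / 0.6685 = 1821248.9031 W

1821248.9031 W


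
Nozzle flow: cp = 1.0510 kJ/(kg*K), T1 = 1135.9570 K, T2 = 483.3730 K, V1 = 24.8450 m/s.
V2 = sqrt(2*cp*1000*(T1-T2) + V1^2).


dT = 652.5840 K
2*cp*1000*dT = 1371731.5680
V1^2 = 617.2740
V2 = sqrt(1372348.8420) = 1171.4729 m/s

1171.4729 m/s


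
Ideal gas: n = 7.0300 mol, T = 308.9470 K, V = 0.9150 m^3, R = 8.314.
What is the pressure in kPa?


P = nRT/V = 7.0300 * 8.314 * 308.9470 / 0.9150
= 18057.1551 / 0.9150 = 19734.5957 Pa = 19.7346 kPa

19.7346 kPa


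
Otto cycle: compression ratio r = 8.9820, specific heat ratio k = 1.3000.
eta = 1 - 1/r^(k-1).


r^(k-1) = 1.9320
eta = 1 - 1/1.9320 = 0.4824 = 48.2407%

48.2407%


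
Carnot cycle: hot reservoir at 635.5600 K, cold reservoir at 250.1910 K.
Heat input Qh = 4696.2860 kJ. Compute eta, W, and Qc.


eta = 1 - 250.1910/635.5600 = 0.6063
W = 0.6063 * 4696.2860 = 2847.5723 kJ
Qc = 4696.2860 - 2847.5723 = 1848.7137 kJ

eta = 60.6346%, W = 2847.5723 kJ, Qc = 1848.7137 kJ


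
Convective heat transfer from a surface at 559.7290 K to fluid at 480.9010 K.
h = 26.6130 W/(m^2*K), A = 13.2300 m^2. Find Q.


dT = 78.8280 K
Q = 26.6130 * 13.2300 * 78.8280 = 27754.5497 W

27754.5497 W


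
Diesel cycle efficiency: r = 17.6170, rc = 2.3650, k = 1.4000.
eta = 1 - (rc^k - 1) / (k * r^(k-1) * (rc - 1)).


r^(k-1) = 3.1505
rc^k = 3.3371
eta = 0.6118 = 61.1818%

61.1818%


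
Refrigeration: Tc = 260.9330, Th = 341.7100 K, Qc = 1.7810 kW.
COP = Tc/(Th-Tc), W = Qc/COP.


COP = 260.9330 / 80.7770 = 3.2303
W = 1.7810 / 3.2303 = 0.5513 kW

COP = 3.2303, W = 0.5513 kW


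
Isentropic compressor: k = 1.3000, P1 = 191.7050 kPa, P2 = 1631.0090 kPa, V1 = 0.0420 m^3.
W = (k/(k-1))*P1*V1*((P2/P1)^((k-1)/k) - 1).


(k-1)/k = 0.2308
(P2/P1)^exp = 1.6390
W = 4.3333 * 191.7050 * 0.0420 * (1.6390 - 1) = 22.2943 kJ

22.2943 kJ


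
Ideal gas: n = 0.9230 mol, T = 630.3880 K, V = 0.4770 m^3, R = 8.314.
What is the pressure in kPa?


P = nRT/V = 0.9230 * 8.314 * 630.3880 / 0.4770
= 4837.4853 / 0.4770 = 10141.4786 Pa = 10.1415 kPa

10.1415 kPa


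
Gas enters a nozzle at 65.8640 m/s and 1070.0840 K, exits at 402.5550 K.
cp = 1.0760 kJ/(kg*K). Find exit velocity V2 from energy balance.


dT = 667.5290 K
2*cp*1000*dT = 1436522.4080
V1^2 = 4338.0665
V2 = sqrt(1440860.4745) = 1200.3585 m/s

1200.3585 m/s


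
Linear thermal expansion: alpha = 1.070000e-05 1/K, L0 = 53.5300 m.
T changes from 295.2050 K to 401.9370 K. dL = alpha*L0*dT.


dT = 106.7320 K
dL = 1.070000e-05 * 53.5300 * 106.7320 = 0.061133 m
L_final = 53.591133 m

dL = 0.061133 m


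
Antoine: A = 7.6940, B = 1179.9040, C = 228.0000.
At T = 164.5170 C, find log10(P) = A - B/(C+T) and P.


C+T = 392.5170
B/(C+T) = 3.0060
log10(P) = 7.6940 - 3.0060 = 4.6880
P = 10^4.6880 = 48753.4502 mmHg

48753.4502 mmHg


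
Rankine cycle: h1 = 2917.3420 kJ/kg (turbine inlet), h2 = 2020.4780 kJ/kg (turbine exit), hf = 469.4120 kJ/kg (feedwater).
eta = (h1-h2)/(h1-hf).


W = 896.8640 kJ/kg
Q_in = 2447.9300 kJ/kg
eta = 0.3664 = 36.6376%

eta = 36.6376%


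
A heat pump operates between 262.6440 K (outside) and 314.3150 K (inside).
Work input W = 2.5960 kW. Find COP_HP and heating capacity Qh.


COP = 314.3150 / 51.6710 = 6.0830
Qh = 6.0830 * 2.5960 = 15.7915 kW

COP = 6.0830, Qh = 15.7915 kW


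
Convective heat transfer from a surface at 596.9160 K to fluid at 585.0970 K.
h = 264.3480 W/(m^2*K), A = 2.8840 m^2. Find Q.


dT = 11.8190 K
Q = 264.3480 * 2.8840 * 11.8190 = 9010.5649 W

9010.5649 W


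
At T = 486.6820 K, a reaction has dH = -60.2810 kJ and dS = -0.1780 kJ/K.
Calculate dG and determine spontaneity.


T*dS = 486.6820 * -0.1780 = -86.6294 kJ
dG = -60.2810 + 86.6294 = 26.3484 kJ (non-spontaneous)

dG = 26.3484 kJ, non-spontaneous


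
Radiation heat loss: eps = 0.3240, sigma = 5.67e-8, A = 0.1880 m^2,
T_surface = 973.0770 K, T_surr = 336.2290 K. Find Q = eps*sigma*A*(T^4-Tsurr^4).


T^4 = 8.9658e+11
Tsurr^4 = 1.2780e+10
Q = 0.3240 * 5.67e-8 * 0.1880 * 8.8380e+11 = 3052.3867 W

3052.3867 W


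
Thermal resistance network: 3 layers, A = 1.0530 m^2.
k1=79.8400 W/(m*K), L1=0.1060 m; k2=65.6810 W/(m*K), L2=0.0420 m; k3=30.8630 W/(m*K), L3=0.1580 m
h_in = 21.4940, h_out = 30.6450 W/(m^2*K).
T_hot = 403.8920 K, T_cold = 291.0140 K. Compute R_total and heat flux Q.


R_conv_in = 1/(21.4940*1.0530) = 0.0442
R_1 = 0.1060/(79.8400*1.0530) = 0.0013
R_2 = 0.0420/(65.6810*1.0530) = 0.0006
R_3 = 0.1580/(30.8630*1.0530) = 0.0049
R_conv_out = 1/(30.6450*1.0530) = 0.0310
R_total = 0.0819 K/W
Q = 112.8780 / 0.0819 = 1378.2071 W

R_total = 0.0819 K/W, Q = 1378.2071 W


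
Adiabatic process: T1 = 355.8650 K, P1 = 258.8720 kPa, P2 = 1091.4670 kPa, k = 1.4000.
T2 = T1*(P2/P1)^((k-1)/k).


(k-1)/k = 0.2857
(P2/P1)^exp = 1.5085
T2 = 355.8650 * 1.5085 = 536.8283 K

536.8283 K


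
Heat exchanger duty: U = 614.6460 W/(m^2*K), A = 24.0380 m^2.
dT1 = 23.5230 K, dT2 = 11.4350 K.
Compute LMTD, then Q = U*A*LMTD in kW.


LMTD = 16.7586 K
Q = 614.6460 * 24.0380 * 16.7586 = 247606.4804 W = 247.6065 kW

247.6065 kW


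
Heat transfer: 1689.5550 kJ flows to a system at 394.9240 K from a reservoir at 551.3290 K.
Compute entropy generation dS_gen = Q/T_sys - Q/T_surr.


dS_sys = 1689.5550/394.9240 = 4.2782 kJ/K
dS_surr = -1689.5550/551.3290 = -3.0645 kJ/K
dS_gen = 4.2782 - 3.0645 = 1.2137 kJ/K (irreversible)

dS_gen = 1.2137 kJ/K, irreversible


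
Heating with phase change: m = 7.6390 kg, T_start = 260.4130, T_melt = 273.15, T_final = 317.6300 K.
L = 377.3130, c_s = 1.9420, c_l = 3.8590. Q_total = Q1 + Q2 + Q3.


Q1 (sensible, solid) = 7.6390 * 1.9420 * 12.7370 = 188.9526 kJ
Q2 (latent) = 7.6390 * 377.3130 = 2882.2940 kJ
Q3 (sensible, liquid) = 7.6390 * 3.8590 * 44.4800 = 1311.2215 kJ
Q_total = 4382.4681 kJ

4382.4681 kJ


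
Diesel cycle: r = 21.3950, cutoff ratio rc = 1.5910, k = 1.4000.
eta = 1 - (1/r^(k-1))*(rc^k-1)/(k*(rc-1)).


r^(k-1) = 3.4051
rc^k = 1.9157
eta = 0.6750 = 67.4961%

67.4961%


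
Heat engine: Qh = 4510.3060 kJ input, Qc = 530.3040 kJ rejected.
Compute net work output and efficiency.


W = 4510.3060 - 530.3040 = 3980.0020 kJ
eta = 3980.0020 / 4510.3060 = 0.8824 = 88.2424%

W = 3980.0020 kJ, eta = 88.2424%


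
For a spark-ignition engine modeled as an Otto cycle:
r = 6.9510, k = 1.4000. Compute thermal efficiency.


r^(k-1) = 2.1718
eta = 1 - 1/2.1718 = 0.5396 = 53.9551%

53.9551%


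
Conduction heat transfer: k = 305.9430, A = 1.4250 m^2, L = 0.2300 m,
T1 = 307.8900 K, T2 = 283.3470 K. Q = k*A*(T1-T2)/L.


dT = 24.5430 K
Q = 305.9430 * 1.4250 * 24.5430 / 0.2300 = 46521.6593 W

46521.6593 W


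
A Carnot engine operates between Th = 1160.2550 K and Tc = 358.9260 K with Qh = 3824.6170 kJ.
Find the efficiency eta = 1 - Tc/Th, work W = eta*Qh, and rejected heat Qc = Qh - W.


eta = 1 - 358.9260/1160.2550 = 0.6906
W = 0.6906 * 3824.6170 = 2641.4681 kJ
Qc = 3824.6170 - 2641.4681 = 1183.1489 kJ

eta = 69.0649%, W = 2641.4681 kJ, Qc = 1183.1489 kJ


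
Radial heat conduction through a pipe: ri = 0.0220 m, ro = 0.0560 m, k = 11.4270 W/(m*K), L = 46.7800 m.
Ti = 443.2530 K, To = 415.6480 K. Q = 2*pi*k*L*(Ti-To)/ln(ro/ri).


dT = 27.6050 K
ln(ro/ri) = 0.9343
Q = 2*pi*11.4270*46.7800*27.6050 / 0.9343 = 99236.0392 W

99236.0392 W


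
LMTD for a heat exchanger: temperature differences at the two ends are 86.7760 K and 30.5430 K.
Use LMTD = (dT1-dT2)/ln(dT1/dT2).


dT1/dT2 = 2.8411
ln(dT1/dT2) = 1.0442
LMTD = 56.2330 / 1.0442 = 53.8530 K

53.8530 K


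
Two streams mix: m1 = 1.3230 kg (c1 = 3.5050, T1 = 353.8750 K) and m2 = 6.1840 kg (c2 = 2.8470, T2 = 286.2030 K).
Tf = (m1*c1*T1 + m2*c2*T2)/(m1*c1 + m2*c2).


num = 6679.8056
den = 22.2430
Tf = 300.3110 K

300.3110 K


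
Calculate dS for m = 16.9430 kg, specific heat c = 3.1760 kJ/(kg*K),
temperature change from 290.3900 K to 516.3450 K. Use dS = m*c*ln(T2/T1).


T2/T1 = 1.7781
ln(T2/T1) = 0.5756
dS = 16.9430 * 3.1760 * 0.5756 = 30.9709 kJ/K

30.9709 kJ/K


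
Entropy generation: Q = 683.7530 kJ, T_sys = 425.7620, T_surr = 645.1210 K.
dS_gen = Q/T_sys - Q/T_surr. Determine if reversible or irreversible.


dS_sys = 683.7530/425.7620 = 1.6060 kJ/K
dS_surr = -683.7530/645.1210 = -1.0599 kJ/K
dS_gen = 1.6060 - 1.0599 = 0.5461 kJ/K (irreversible)

dS_gen = 0.5461 kJ/K, irreversible


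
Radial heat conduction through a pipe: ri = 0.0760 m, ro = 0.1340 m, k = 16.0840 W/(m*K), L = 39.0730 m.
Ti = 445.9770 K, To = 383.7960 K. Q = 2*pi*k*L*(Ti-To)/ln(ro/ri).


dT = 62.1810 K
ln(ro/ri) = 0.5671
Q = 2*pi*16.0840*39.0730*62.1810 / 0.5671 = 432956.0354 W

432956.0354 W


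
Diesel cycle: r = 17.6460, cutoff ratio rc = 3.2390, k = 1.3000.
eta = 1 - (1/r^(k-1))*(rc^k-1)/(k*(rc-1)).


r^(k-1) = 2.3659
rc^k = 4.6082
eta = 0.4760 = 47.6034%

47.6034%


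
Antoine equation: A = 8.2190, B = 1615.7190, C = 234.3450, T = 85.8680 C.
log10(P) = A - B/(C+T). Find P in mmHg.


C+T = 320.2130
B/(C+T) = 5.0458
log10(P) = 8.2190 - 5.0458 = 3.1732
P = 10^3.1732 = 1490.1731 mmHg

1490.1731 mmHg


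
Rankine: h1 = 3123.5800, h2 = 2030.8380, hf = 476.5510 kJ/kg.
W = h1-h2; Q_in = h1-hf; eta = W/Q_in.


W = 1092.7420 kJ/kg
Q_in = 2647.0290 kJ/kg
eta = 0.4128 = 41.2818%

eta = 41.2818%


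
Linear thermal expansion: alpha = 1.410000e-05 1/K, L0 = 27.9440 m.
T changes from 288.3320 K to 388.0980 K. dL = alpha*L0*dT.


dT = 99.7660 K
dL = 1.410000e-05 * 27.9440 * 99.7660 = 0.039309 m
L_final = 27.983309 m

dL = 0.039309 m


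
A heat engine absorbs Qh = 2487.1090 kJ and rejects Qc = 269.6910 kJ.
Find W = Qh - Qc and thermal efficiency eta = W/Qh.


W = 2487.1090 - 269.6910 = 2217.4180 kJ
eta = 2217.4180 / 2487.1090 = 0.8916 = 89.1564%

W = 2217.4180 kJ, eta = 89.1564%


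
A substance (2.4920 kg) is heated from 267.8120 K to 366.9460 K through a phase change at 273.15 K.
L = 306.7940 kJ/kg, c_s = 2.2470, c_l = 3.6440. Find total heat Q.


Q1 (sensible, solid) = 2.4920 * 2.2470 * 5.3380 = 29.8903 kJ
Q2 (latent) = 2.4920 * 306.7940 = 764.5306 kJ
Q3 (sensible, liquid) = 2.4920 * 3.6440 * 93.7960 = 851.7472 kJ
Q_total = 1646.1681 kJ

1646.1681 kJ


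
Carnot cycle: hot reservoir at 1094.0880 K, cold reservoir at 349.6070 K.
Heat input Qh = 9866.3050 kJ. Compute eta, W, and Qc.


eta = 1 - 349.6070/1094.0880 = 0.6805
W = 0.6805 * 9866.3050 = 6713.6068 kJ
Qc = 9866.3050 - 6713.6068 = 3152.6982 kJ

eta = 68.0458%, W = 6713.6068 kJ, Qc = 3152.6982 kJ


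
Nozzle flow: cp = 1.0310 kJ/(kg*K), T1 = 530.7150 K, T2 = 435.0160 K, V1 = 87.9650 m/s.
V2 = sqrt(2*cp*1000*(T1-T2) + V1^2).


dT = 95.6990 K
2*cp*1000*dT = 197331.3380
V1^2 = 7737.8412
V2 = sqrt(205069.1792) = 452.8456 m/s

452.8456 m/s


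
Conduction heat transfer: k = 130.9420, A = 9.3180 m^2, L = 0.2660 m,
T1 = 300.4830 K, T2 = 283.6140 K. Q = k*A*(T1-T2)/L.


dT = 16.8690 K
Q = 130.9420 * 9.3180 * 16.8690 / 0.2660 = 77376.5528 W

77376.5528 W


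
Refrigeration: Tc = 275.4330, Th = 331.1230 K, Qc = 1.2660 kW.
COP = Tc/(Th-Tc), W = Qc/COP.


COP = 275.4330 / 55.6900 = 4.9458
W = 1.2660 / 4.9458 = 0.2560 kW

COP = 4.9458, W = 0.2560 kW


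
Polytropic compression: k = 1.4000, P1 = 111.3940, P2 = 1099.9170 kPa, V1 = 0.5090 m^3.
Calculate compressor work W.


(k-1)/k = 0.2857
(P2/P1)^exp = 1.9237
W = 3.5000 * 111.3940 * 0.5090 * (1.9237 - 1) = 183.3112 kJ

183.3112 kJ


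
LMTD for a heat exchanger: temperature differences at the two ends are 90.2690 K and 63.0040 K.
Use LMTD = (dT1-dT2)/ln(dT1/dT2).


dT1/dT2 = 1.4328
ln(dT1/dT2) = 0.3596
LMTD = 27.2650 / 0.3596 = 75.8212 K

75.8212 K


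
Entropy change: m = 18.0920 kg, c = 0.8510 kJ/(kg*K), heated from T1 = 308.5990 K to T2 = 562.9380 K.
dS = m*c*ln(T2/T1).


T2/T1 = 1.8242
ln(T2/T1) = 0.6011
dS = 18.0920 * 0.8510 * 0.6011 = 9.2551 kJ/K

9.2551 kJ/K


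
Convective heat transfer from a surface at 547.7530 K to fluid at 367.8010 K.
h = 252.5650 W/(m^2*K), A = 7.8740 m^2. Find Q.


dT = 179.9520 K
Q = 252.5650 * 7.8740 * 179.9520 = 357869.9684 W

357869.9684 W


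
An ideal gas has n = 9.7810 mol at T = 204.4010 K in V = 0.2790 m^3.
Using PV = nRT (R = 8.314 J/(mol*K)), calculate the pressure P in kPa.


P = nRT/V = 9.7810 * 8.314 * 204.4010 / 0.2790
= 16621.7327 / 0.2790 = 59576.1030 Pa = 59.5761 kPa

59.5761 kPa


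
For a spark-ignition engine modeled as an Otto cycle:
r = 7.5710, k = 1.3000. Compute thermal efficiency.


r^(k-1) = 1.8355
eta = 1 - 1/1.8355 = 0.4552 = 45.5179%

45.5179%


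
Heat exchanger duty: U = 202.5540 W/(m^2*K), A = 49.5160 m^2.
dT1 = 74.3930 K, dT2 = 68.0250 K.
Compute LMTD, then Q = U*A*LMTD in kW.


LMTD = 71.1615 K
Q = 202.5540 * 49.5160 * 71.1615 = 713726.1136 W = 713.7261 kW

713.7261 kW


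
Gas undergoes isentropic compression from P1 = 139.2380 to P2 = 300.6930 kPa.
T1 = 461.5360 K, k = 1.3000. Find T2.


(k-1)/k = 0.2308
(P2/P1)^exp = 1.1944
T2 = 461.5360 * 1.1944 = 551.2732 K

551.2732 K


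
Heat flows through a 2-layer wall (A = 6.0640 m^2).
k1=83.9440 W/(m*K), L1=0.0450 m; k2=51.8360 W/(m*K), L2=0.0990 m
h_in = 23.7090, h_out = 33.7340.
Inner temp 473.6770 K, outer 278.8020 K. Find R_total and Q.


R_conv_in = 1/(23.7090*6.0640) = 0.0070
R_1 = 0.0450/(83.9440*6.0640) = 8.8402e-05
R_2 = 0.0990/(51.8360*6.0640) = 0.0003
R_conv_out = 1/(33.7340*6.0640) = 0.0049
R_total = 0.0122 K/W
Q = 194.8750 / 0.0122 = 15911.6547 W

R_total = 0.0122 K/W, Q = 15911.6547 W


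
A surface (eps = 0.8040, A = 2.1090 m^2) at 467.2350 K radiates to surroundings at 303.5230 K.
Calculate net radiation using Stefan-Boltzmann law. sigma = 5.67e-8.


T^4 = 4.7659e+10
Tsurr^4 = 8.4872e+09
Q = 0.8040 * 5.67e-8 * 2.1090 * 3.9171e+10 = 3766.0370 W

3766.0370 W


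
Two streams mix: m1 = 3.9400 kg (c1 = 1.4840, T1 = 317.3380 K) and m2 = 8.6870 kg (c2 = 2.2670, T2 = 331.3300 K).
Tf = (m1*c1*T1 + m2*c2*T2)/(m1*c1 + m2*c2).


num = 8380.4864
den = 25.5404
Tf = 328.1268 K

328.1268 K


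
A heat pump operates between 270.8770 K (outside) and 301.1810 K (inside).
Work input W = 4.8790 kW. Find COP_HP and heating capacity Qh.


COP = 301.1810 / 30.3040 = 9.9387
Qh = 9.9387 * 4.8790 = 48.4907 kW

COP = 9.9387, Qh = 48.4907 kW


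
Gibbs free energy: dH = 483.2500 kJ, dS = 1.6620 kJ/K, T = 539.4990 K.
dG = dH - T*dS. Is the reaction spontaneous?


T*dS = 539.4990 * 1.6620 = 896.6473 kJ
dG = 483.2500 - 896.6473 = -413.3973 kJ (spontaneous)

dG = -413.3973 kJ, spontaneous


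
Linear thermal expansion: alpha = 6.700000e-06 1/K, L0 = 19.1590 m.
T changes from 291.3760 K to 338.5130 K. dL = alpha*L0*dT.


dT = 47.1370 K
dL = 6.700000e-06 * 19.1590 * 47.1370 = 0.006051 m
L_final = 19.165051 m

dL = 0.006051 m


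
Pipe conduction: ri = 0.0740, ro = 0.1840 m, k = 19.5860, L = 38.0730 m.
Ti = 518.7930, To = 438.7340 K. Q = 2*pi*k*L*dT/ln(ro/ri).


dT = 80.0590 K
ln(ro/ri) = 0.9109
Q = 2*pi*19.5860*38.0730*80.0590 / 0.9109 = 411809.3123 W

411809.3123 W


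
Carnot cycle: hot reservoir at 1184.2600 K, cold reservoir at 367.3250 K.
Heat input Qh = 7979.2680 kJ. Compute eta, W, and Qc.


eta = 1 - 367.3250/1184.2600 = 0.6898
W = 0.6898 * 7979.2680 = 5504.3177 kJ
Qc = 7979.2680 - 5504.3177 = 2474.9503 kJ

eta = 68.9827%, W = 5504.3177 kJ, Qc = 2474.9503 kJ


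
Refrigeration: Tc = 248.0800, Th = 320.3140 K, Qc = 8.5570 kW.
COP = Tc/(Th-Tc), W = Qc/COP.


COP = 248.0800 / 72.2340 = 3.4344
W = 8.5570 / 3.4344 = 2.4916 kW

COP = 3.4344, W = 2.4916 kW


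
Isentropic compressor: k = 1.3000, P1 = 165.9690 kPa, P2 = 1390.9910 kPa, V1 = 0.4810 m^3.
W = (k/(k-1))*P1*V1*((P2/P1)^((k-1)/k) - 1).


(k-1)/k = 0.2308
(P2/P1)^exp = 1.6333
W = 4.3333 * 165.9690 * 0.4810 * (1.6333 - 1) = 219.0839 kJ

219.0839 kJ


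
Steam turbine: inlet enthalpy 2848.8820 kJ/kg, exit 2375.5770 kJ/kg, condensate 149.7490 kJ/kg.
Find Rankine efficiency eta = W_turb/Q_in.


W = 473.3050 kJ/kg
Q_in = 2699.1330 kJ/kg
eta = 0.1754 = 17.5354%

eta = 17.5354%


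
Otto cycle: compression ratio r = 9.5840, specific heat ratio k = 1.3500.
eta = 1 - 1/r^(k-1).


r^(k-1) = 2.2057
eta = 1 - 1/2.2057 = 0.5466 = 54.6624%

54.6624%


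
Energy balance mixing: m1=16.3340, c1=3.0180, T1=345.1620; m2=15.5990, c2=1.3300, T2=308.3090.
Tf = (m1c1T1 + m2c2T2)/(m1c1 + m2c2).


num = 23411.4952
den = 70.0427
Tf = 334.2461 K

334.2461 K


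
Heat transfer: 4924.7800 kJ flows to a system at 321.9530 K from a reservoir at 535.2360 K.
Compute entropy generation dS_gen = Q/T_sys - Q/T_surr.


dS_sys = 4924.7800/321.9530 = 15.2966 kJ/K
dS_surr = -4924.7800/535.2360 = -9.2011 kJ/K
dS_gen = 15.2966 - 9.2011 = 6.0954 kJ/K (irreversible)

dS_gen = 6.0954 kJ/K, irreversible


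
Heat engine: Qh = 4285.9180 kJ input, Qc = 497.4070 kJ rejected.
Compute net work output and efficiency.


W = 4285.9180 - 497.4070 = 3788.5110 kJ
eta = 3788.5110 / 4285.9180 = 0.8839 = 88.3944%

W = 3788.5110 kJ, eta = 88.3944%


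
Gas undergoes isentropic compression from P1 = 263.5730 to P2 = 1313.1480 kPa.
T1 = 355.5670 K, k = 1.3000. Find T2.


(k-1)/k = 0.2308
(P2/P1)^exp = 1.4486
T2 = 355.5670 * 1.4486 = 515.0660 K

515.0660 K


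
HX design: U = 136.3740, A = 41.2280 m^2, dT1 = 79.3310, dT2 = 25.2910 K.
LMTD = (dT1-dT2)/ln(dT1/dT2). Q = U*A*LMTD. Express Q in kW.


LMTD = 47.2716 K
Q = 136.3740 * 41.2280 * 47.2716 = 265781.3039 W = 265.7813 kW

265.7813 kW


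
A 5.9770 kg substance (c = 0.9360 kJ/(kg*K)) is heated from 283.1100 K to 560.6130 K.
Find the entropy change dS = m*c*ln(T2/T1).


T2/T1 = 1.9802
ln(T2/T1) = 0.6832
dS = 5.9770 * 0.9360 * 0.6832 = 3.8221 kJ/K

3.8221 kJ/K


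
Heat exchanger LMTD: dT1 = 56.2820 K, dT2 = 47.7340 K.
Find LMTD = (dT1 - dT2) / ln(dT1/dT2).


dT1/dT2 = 1.1791
ln(dT1/dT2) = 0.1647
LMTD = 8.5480 / 0.1647 = 51.8907 K

51.8907 K


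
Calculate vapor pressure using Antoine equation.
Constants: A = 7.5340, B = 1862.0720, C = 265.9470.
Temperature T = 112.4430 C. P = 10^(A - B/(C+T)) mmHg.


C+T = 378.3900
B/(C+T) = 4.9210
log10(P) = 7.5340 - 4.9210 = 2.6130
P = 10^2.6130 = 410.1671 mmHg

410.1671 mmHg


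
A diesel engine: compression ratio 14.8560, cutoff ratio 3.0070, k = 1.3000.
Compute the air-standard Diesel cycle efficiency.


r^(k-1) = 2.2468
rc^k = 4.1838
eta = 0.4569 = 45.6890%

45.6890%


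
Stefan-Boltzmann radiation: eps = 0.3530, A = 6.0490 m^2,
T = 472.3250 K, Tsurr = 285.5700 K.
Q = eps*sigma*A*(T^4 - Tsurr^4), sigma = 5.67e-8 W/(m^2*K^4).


T^4 = 4.9770e+10
Tsurr^4 = 6.6504e+09
Q = 0.3530 * 5.67e-8 * 6.0490 * 4.3119e+10 = 5220.4888 W

5220.4888 W


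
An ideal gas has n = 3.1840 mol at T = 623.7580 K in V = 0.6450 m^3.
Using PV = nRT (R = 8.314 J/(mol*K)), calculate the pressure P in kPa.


P = nRT/V = 3.1840 * 8.314 * 623.7580 / 0.6450
= 16511.9821 / 0.6450 = 25599.9722 Pa = 25.6000 kPa

25.6000 kPa


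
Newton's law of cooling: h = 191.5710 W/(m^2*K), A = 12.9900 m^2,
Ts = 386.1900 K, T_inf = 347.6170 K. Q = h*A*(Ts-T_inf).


dT = 38.5730 K
Q = 191.5710 * 12.9900 * 38.5730 = 95989.1917 W

95989.1917 W


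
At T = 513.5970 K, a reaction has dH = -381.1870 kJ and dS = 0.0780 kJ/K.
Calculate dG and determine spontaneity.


T*dS = 513.5970 * 0.0780 = 40.0606 kJ
dG = -381.1870 - 40.0606 = -421.2476 kJ (spontaneous)

dG = -421.2476 kJ, spontaneous


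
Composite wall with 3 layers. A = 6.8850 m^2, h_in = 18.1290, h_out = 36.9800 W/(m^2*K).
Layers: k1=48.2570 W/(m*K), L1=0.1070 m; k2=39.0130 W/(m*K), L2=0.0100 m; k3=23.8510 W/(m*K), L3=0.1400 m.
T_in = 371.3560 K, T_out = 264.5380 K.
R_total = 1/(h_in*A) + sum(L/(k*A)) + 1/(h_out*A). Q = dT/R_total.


R_conv_in = 1/(18.1290*6.8850) = 0.0080
R_1 = 0.1070/(48.2570*6.8850) = 0.0003
R_2 = 0.0100/(39.0130*6.8850) = 3.7229e-05
R_3 = 0.1400/(23.8510*6.8850) = 0.0009
R_conv_out = 1/(36.9800*6.8850) = 0.0039
R_total = 0.0132 K/W
Q = 106.8180 / 0.0132 = 8122.3664 W

R_total = 0.0132 K/W, Q = 8122.3664 W


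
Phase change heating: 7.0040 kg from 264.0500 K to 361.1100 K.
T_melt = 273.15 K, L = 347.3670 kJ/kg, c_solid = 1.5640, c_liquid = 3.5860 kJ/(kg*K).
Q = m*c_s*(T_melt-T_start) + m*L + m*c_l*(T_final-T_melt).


Q1 (sensible, solid) = 7.0040 * 1.5640 * 9.1000 = 99.6837 kJ
Q2 (latent) = 7.0040 * 347.3670 = 2432.9585 kJ
Q3 (sensible, liquid) = 7.0040 * 3.5860 * 87.9600 = 2209.2336 kJ
Q_total = 4741.8758 kJ

4741.8758 kJ


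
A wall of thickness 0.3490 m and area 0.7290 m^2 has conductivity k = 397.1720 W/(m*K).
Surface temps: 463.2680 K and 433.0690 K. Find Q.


dT = 30.1990 K
Q = 397.1720 * 0.7290 * 30.1990 / 0.3490 = 25053.7816 W

25053.7816 W


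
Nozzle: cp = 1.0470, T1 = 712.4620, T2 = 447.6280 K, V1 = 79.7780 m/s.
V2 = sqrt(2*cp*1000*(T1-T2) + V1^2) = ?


dT = 264.8340 K
2*cp*1000*dT = 554562.3960
V1^2 = 6364.5293
V2 = sqrt(560926.9253) = 748.9505 m/s

748.9505 m/s


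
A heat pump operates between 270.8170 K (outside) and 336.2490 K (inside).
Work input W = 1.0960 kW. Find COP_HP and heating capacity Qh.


COP = 336.2490 / 65.4320 = 5.1389
Qh = 5.1389 * 1.0960 = 5.6322 kW

COP = 5.1389, Qh = 5.6322 kW


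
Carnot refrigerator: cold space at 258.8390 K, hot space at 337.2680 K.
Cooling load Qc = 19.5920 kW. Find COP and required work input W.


COP = 258.8390 / 78.4290 = 3.3003
W = 19.5920 / 3.3003 = 5.9364 kW

COP = 3.3003, W = 5.9364 kW
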